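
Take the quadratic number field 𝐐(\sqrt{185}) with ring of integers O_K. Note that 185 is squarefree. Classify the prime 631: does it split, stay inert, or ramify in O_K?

Since 185 ≡ 1 mod 4, the ring of integers is ℤ[(1+√185)/2] with discriminant 185.
disc(K) = 185 is not divisible by 631; 631 is unramified.
Compute (185/631) via Euler: 185^((631-1)/2) mod 631 = 630, so (185/631) = -1.
Legendre symbol -1 ⇒ 631 is inert.

631 remains inert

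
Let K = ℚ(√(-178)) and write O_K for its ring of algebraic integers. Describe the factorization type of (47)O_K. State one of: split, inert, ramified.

inert

Since -178 ≢ 1 mod 4, the ring of integers is ℤ[√-178] with discriminant 4·(-178) = -712.
disc(K) = -712 is not divisible by 47; 47 is unramified.
(-178/47) = 10^23 mod 47 = 46, giving Legendre symbol -1.
(-178/47) = -1, so 47 is inert.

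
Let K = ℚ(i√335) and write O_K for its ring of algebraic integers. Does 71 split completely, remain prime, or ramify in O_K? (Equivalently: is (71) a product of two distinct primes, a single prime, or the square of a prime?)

split — (71) = 𝔭₁𝔭₂ with 𝔭₁ ≠ 𝔭₂

Since -335 ≡ 1 mod 4, the ring of integers is ℤ[(1+√-335)/2] with discriminant -335.
71 ∤ -335, so 71 is unramified.
Euler's criterion: (-335)^35 mod 71 = 1. Thus (-335|71) = 1.
Legendre symbol 1 ⇒ 71 is split.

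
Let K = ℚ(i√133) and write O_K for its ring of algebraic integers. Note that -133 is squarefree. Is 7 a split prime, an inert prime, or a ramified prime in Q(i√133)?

d = -133 ≡ 3 (mod 4), so O_K = ℤ[√-133] and disc(K) = 4d = -532.
7 divides disc(K) = -532, so 7 ramifies.

ramifies in O_K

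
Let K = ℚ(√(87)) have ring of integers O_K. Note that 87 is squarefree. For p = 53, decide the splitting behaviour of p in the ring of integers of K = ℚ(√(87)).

inert — (53) stays prime in O_K

Since 87 ≢ 1 mod 4, the ring of integers is ℤ[√87] with discriminant 4·87 = 348.
disc(K) = 348 is not divisible by 53; 53 is unramified.
Compute (87/53) via Euler: 34^((53-1)/2) mod 53 = 52, so (87/53) = -1.
(87/53) = -1, so 53 is inert.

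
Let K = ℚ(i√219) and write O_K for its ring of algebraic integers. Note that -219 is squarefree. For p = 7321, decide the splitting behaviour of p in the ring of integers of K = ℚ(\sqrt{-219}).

-219 mod 4 = 1, hence disc K = -219 and O_K = ℤ[(1+√-219)/2].
disc(K) = -219 is not divisible by 7321; 7321 is unramified.
Legendre symbol by Euler's criterion: (-219/7321) ≡ (-219)^3660 ≡ 7320 (mod 7321), i.e. (-219/7321) = -1.
d is a non-residue mod p, hence 7321 remains inert in O_K.

inert — (7321) stays prime in O_K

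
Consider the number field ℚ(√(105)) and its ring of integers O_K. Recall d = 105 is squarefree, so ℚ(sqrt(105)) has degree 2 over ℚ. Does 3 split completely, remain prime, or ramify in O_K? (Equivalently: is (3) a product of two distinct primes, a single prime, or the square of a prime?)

Since 105 ≡ 1 mod 4, the ring of integers is ℤ[(1+√105)/2] with discriminant 105.
Ramification test: 3 | 105. The prime 3 ramifies in K.

ramifies in O_K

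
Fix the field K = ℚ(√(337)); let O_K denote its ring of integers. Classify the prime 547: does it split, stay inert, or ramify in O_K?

p is inert

337 mod 4 = 1, hence disc K = 337 and O_K = ℤ[(1+√337)/2].
Since gcd(547, 337) = 1 the prime 547 does not ramify.
Compute (337/547) via Euler: 337^((547-1)/2) mod 547 = 546, so (337/547) = -1.
Legendre symbol -1 ⇒ 547 is inert.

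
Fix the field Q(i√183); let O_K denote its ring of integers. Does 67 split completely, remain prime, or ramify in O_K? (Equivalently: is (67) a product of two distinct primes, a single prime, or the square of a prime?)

inert — (67) stays prime in O_K

Since -183 ≡ 1 mod 4, the ring of integers is ℤ[(1+√-183)/2] with discriminant -183.
67 ∤ -183, so 67 is unramified.
(-183/67) = 18^33 mod 67 = 66, giving Legendre symbol -1.
(-183/67) = -1, so 67 is inert.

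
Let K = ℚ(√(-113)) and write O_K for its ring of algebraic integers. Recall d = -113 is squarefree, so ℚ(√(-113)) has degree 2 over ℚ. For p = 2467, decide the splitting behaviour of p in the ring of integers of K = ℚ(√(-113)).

Since -113 ≢ 1 mod 4, the ring of integers is ℤ[√-113] with discriminant 4·(-113) = -452.
disc(K) = -452 is not divisible by 2467; 2467 is unramified.
Euler's criterion: (-113)^1233 mod 2467 = 1. Thus (-113|2467) = 1.
(-113/2467) = 1, so 2467 splits.

splits completely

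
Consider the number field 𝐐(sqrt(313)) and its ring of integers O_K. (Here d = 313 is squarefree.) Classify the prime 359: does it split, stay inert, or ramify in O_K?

359 remains inert

313 mod 4 = 1, hence disc K = 313 and O_K = ℤ[(1+√313)/2].
disc(K) = 313 is not divisible by 359; 359 is unramified.
Compute (313/359) via Euler: 313^((359-1)/2) mod 359 = 358, so (313/359) = -1.
(313/359) = -1, so 359 is inert.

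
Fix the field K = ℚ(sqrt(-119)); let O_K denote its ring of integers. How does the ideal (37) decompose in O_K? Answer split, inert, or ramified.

p is inert

-119 mod 4 = 1, hence disc K = -119 and O_K = ℤ[(1+√-119)/2].
Since gcd(37, -119) = 1 the prime 37 does not ramify.
Compute (-119/37) via Euler: 29^((37-1)/2) mod 37 = 36, so (-119/37) = -1.
(-119/37) = -1, so 37 is inert.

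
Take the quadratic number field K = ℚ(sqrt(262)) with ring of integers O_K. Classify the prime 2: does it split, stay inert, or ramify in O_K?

Since 262 ≢ 1 mod 4, the ring of integers is ℤ[√262] with discriminant 4·262 = 1048.
Ramification test: 2 | 1048. The prime 2 ramifies in K.

2 is ramified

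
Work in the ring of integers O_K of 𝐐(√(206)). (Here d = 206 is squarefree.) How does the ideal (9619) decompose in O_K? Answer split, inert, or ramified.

d = 206 ≡ 2 (mod 4), so O_K = ℤ[√206] and disc(K) = 4d = 824.
9619 ∤ 824, so 9619 is unramified.
(206/9619) = 206^4809 mod 9619 = 9618, giving Legendre symbol -1.
Legendre symbol -1 ⇒ 9619 is inert.

inert — (9619) stays prime in O_K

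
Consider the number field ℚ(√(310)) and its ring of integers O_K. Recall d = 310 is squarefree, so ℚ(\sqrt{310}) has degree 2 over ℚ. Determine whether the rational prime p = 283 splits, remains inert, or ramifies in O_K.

d = 310 ≡ 2 (mod 4), so O_K = ℤ[√310] and disc(K) = 4d = 1240.
disc(K) = 1240 is not divisible by 283; 283 is unramified.
Euler's criterion: 310^141 mod 283 = 282. Thus (310|283) = -1.
(310/283) = -1, so 283 is inert.

p is inert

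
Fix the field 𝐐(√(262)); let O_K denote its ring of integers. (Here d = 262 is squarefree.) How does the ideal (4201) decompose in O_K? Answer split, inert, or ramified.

4201 splits in O_K

262 mod 4 = 2, hence disc K = 4·262 = 1048 and O_K = ℤ[√262].
4201 ∤ 1048, so 4201 is unramified.
Compute (262/4201) via Euler: 262^((4201-1)/2) mod 4201 = 1, so (262/4201) = 1.
Legendre symbol 1 ⇒ 4201 is split.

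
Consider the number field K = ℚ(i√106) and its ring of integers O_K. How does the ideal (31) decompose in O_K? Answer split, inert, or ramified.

split

d = -106 ≡ 2 (mod 4), so O_K = ℤ[√-106] and disc(K) = 4d = -424.
31 ∤ -424, so 31 is unramified.
Legendre symbol by Euler's criterion: (-106/31) ≡ (-106)^15 ≡ 1 (mod 31), i.e. (-106/31) = 1.
d is a quadratic residue mod p, hence 31 splits in O_K.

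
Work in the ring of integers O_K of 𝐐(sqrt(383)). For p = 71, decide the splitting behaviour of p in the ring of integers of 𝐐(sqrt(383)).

71 remains inert

383 mod 4 = 3, hence disc K = 4·383 = 1532 and O_K = ℤ[√383].
Since gcd(71, 1532) = 1 the prime 71 does not ramify.
(383/71) = 28^35 mod 71 = 70, giving Legendre symbol -1.
Legendre symbol -1 ⇒ 71 is inert.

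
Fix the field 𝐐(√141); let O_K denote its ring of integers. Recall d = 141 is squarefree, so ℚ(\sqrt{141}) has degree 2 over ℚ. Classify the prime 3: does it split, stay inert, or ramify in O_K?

d = 141 ≡ 1 (mod 4), so O_K = ℤ[(1+√141)/2] and disc(K) = d = 141.
disc(K) = 141 = 3·47, so p = 3 is ramified.

ramifies in O_K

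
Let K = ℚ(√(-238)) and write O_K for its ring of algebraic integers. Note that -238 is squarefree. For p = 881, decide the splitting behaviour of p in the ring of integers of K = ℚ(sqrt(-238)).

split — (881) = 𝔭₁𝔭₂ with 𝔭₁ ≠ 𝔭₂

Since -238 ≢ 1 mod 4, the ring of integers is ℤ[√-238] with discriminant 4·(-238) = -952.
Since gcd(881, -952) = 1 the prime 881 does not ramify.
(-238/881) = 643^440 mod 881 = 1, giving Legendre symbol 1.
Legendre symbol 1 ⇒ 881 is split.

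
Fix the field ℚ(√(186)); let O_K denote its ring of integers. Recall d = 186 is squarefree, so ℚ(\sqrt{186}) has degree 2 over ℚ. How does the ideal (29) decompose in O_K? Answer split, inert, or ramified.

186 mod 4 = 2, hence disc K = 4·186 = 744 and O_K = ℤ[√186].
29 ∤ 744, so 29 is unramified.
Legendre symbol by Euler's criterion: (186/29) ≡ 186^14 ≡ 28 (mod 29), i.e. (186/29) = -1.
d is a non-residue mod p, hence 29 remains inert in O_K.

29 remains inert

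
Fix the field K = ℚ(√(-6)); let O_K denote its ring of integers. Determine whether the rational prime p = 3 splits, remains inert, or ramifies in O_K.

ramifies in O_K

Since -6 ≢ 1 mod 4, the ring of integers is ℤ[√-6] with discriminant 4·(-6) = -24.
disc(K) = -24 = 3·(-8), so p = 3 is ramified.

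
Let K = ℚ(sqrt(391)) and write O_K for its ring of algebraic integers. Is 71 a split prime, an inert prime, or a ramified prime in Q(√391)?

Since 391 ≢ 1 mod 4, the ring of integers is ℤ[√391] with discriminant 4·391 = 1564.
disc(K) = 1564 is not divisible by 71; 71 is unramified.
(391/71) = 36^35 mod 71 = 1, giving Legendre symbol 1.
Legendre symbol 1 ⇒ 71 is split.

splits completely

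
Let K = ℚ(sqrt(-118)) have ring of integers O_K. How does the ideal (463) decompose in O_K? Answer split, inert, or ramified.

inert — (463) stays prime in O_K

Since -118 ≢ 1 mod 4, the ring of integers is ℤ[√-118] with discriminant 4·(-118) = -472.
disc(K) = -472 is not divisible by 463; 463 is unramified.
Euler's criterion: (-118)^231 mod 463 = 462. Thus (-118|463) = -1.
(-118/463) = -1, so 463 is inert.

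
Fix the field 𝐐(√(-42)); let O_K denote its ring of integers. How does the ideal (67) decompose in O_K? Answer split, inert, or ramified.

-42 mod 4 = 2, hence disc K = 4·(-42) = -168 and O_K = ℤ[√-42].
disc(K) = -168 is not divisible by 67; 67 is unramified.
Euler's criterion: (-42)^33 mod 67 = 1. Thus (-42|67) = 1.
d is a quadratic residue mod p, hence 67 splits in O_K.

split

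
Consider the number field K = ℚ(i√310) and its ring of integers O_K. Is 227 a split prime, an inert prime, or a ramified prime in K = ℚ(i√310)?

d = -310 ≡ 2 (mod 4), so O_K = ℤ[√-310] and disc(K) = 4d = -1240.
227 ∤ -1240, so 227 is unramified.
Compute (-310/227) via Euler: 144^((227-1)/2) mod 227 = 1, so (-310/227) = 1.
Legendre symbol 1 ⇒ 227 is split.

splits completely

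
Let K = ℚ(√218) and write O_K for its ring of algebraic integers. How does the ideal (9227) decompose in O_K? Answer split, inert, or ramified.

Since 218 ≢ 1 mod 4, the ring of integers is ℤ[√218] with discriminant 4·218 = 872.
Since gcd(9227, 872) = 1 the prime 9227 does not ramify.
Compute (218/9227) via Euler: 218^((9227-1)/2) mod 9227 = 9226, so (218/9227) = -1.
Legendre symbol -1 ⇒ 9227 is inert.

9227 remains inert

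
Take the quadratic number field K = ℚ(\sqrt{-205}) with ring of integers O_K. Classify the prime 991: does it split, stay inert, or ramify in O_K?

-205 mod 4 = 3, hence disc K = 4·(-205) = -820 and O_K = ℤ[√-205].
991 ∤ -820, so 991 is unramified.
Compute (-205/991) via Euler: 786^((991-1)/2) mod 991 = 1, so (-205/991) = 1.
Legendre symbol 1 ⇒ 991 is split.

split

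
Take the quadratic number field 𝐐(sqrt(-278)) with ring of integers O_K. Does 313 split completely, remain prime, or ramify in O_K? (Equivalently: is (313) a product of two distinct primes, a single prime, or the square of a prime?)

Since -278 ≢ 1 mod 4, the ring of integers is ℤ[√-278] with discriminant 4·(-278) = -1112.
Since gcd(313, -1112) = 1 the prime 313 does not ramify.
Legendre symbol by Euler's criterion: (-278/313) ≡ (-278)^156 ≡ 1 (mod 313), i.e. (-278/313) = 1.
d is a quadratic residue mod p, hence 313 splits in O_K.

313 splits in O_K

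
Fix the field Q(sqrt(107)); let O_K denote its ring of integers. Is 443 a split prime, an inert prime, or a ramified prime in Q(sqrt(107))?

split — (443) = 𝔭₁𝔭₂ with 𝔭₁ ≠ 𝔭₂

d = 107 ≡ 3 (mod 4), so O_K = ℤ[√107] and disc(K) = 4d = 428.
443 ∤ 428, so 443 is unramified.
(107/443) = 107^221 mod 443 = 1, giving Legendre symbol 1.
(107/443) = 1, so 443 splits.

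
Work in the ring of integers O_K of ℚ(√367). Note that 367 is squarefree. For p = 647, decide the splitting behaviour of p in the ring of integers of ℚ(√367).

Since 367 ≢ 1 mod 4, the ring of integers is ℤ[√367] with discriminant 4·367 = 1468.
Since gcd(647, 1468) = 1 the prime 647 does not ramify.
Compute (367/647) via Euler: 367^((647-1)/2) mod 647 = 1, so (367/647) = 1.
d is a quadratic residue mod p, hence 647 splits in O_K.

splits completely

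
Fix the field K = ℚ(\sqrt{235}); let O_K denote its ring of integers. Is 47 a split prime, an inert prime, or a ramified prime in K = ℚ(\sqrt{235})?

Since 235 ≢ 1 mod 4, the ring of integers is ℤ[√235] with discriminant 4·235 = 940.
Ramification test: 47 | 940. The prime 47 ramifies in K.

p ramifies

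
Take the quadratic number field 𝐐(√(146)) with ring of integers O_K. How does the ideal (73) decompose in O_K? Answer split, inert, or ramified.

p ramifies

Since 146 ≢ 1 mod 4, the ring of integers is ℤ[√146] with discriminant 4·146 = 584.
disc(K) = 584 = 73·8, so p = 73 is ramified.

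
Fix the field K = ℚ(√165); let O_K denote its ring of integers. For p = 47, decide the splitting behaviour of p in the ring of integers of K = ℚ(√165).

165 mod 4 = 1, hence disc K = 165 and O_K = ℤ[(1+√165)/2].
disc(K) = 165 is not divisible by 47; 47 is unramified.
Euler's criterion: 165^23 mod 47 = 1. Thus (165|47) = 1.
d is a quadratic residue mod p, hence 47 splits in O_K.

splits completely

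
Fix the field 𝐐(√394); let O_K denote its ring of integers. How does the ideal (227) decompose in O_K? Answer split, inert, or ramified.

split

Since 394 ≢ 1 mod 4, the ring of integers is ℤ[√394] with discriminant 4·394 = 1576.
disc(K) = 1576 is not divisible by 227; 227 is unramified.
Compute (394/227) via Euler: 167^((227-1)/2) mod 227 = 1, so (394/227) = 1.
(394/227) = 1, so 227 splits.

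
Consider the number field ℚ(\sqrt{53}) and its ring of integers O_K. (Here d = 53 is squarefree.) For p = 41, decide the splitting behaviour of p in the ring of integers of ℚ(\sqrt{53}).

inert — (41) stays prime in O_K

d = 53 ≡ 1 (mod 4), so O_K = ℤ[(1+√53)/2] and disc(K) = d = 53.
41 ∤ 53, so 41 is unramified.
Legendre symbol by Euler's criterion: (53/41) ≡ 53^20 ≡ 40 (mod 41), i.e. (53/41) = -1.
d is a non-residue mod p, hence 41 remains inert in O_K.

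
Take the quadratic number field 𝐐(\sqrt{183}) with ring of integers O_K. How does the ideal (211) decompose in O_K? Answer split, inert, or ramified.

Since 183 ≢ 1 mod 4, the ring of integers is ℤ[√183] with discriminant 4·183 = 732.
211 ∤ 732, so 211 is unramified.
(183/211) = 183^105 mod 211 = 1, giving Legendre symbol 1.
Legendre symbol 1 ⇒ 211 is split.

p splits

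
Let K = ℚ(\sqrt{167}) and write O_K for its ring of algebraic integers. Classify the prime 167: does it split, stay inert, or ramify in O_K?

ramified

d = 167 ≡ 3 (mod 4), so O_K = ℤ[√167] and disc(K) = 4d = 668.
disc(K) = 668 = 167·4, so p = 167 is ramified.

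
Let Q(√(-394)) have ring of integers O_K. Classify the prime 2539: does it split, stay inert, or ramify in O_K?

Since -394 ≢ 1 mod 4, the ring of integers is ℤ[√-394] with discriminant 4·(-394) = -1576.
disc(K) = -1576 is not divisible by 2539; 2539 is unramified.
(-394/2539) = 2145^1269 mod 2539 = 1, giving Legendre symbol 1.
Legendre symbol 1 ⇒ 2539 is split.

2539 splits in O_K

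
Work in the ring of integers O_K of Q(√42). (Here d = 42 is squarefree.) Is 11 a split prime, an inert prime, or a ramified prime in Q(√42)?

split

42 mod 4 = 2, hence disc K = 4·42 = 168 and O_K = ℤ[√42].
11 ∤ 168, so 11 is unramified.
(42/11) = 9^5 mod 11 = 1, giving Legendre symbol 1.
Legendre symbol 1 ⇒ 11 is split.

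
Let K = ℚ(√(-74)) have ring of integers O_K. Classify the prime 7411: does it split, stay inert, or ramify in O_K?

-74 mod 4 = 2, hence disc K = 4·(-74) = -296 and O_K = ℤ[√-74].
7411 ∤ -296, so 7411 is unramified.
Euler's criterion: (-74)^3705 mod 7411 = 1. Thus (-74|7411) = 1.
Legendre symbol 1 ⇒ 7411 is split.

7411 splits in O_K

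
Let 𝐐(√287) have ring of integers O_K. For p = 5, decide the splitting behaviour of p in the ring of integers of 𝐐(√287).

Since 287 ≢ 1 mod 4, the ring of integers is ℤ[√287] with discriminant 4·287 = 1148.
5 ∤ 1148, so 5 is unramified.
Euler's criterion: 287^2 mod 5 = 4. Thus (287|5) = -1.
Legendre symbol -1 ⇒ 5 is inert.

5 remains inert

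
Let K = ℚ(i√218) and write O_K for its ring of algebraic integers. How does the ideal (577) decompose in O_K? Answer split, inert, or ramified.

d = -218 ≡ 2 (mod 4), so O_K = ℤ[√-218] and disc(K) = 4d = -872.
577 ∤ -872, so 577 is unramified.
Legendre symbol by Euler's criterion: (-218/577) ≡ (-218)^288 ≡ 576 (mod 577), i.e. (-218/577) = -1.
Legendre symbol -1 ⇒ 577 is inert.

577 remains inert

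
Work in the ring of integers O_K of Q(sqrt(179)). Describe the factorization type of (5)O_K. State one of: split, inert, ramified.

p splits

Since 179 ≢ 1 mod 4, the ring of integers is ℤ[√179] with discriminant 4·179 = 716.
5 ∤ 716, so 5 is unramified.
Euler's criterion: 179^2 mod 5 = 1. Thus (179|5) = 1.
d is a quadratic residue mod p, hence 5 splits in O_K.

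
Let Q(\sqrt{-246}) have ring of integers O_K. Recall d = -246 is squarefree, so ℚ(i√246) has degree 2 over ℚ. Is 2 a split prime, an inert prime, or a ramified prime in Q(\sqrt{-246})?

2 is ramified

d = -246 ≡ 2 (mod 4), so O_K = ℤ[√-246] and disc(K) = 4d = -984.
disc(K) = -984 = 2·(-492), so p = 2 is ramified.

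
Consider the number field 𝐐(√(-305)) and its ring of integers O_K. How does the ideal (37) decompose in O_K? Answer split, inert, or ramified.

splits completely

Since -305 ≢ 1 mod 4, the ring of integers is ℤ[√-305] with discriminant 4·(-305) = -1220.
37 ∤ -1220, so 37 is unramified.
Euler's criterion: (-305)^18 mod 37 = 1. Thus (-305|37) = 1.
Legendre symbol 1 ⇒ 37 is split.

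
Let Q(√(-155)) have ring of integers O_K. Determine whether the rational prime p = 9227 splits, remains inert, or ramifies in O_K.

Since -155 ≡ 1 mod 4, the ring of integers is ℤ[(1+√-155)/2] with discriminant -155.
disc(K) = -155 is not divisible by 9227; 9227 is unramified.
Euler's criterion: (-155)^4613 mod 9227 = 9226. Thus (-155|9227) = -1.
Legendre symbol -1 ⇒ 9227 is inert.

inert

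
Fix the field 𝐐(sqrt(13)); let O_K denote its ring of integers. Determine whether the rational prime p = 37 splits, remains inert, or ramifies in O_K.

inert — (37) stays prime in O_K

d = 13 ≡ 1 (mod 4), so O_K = ℤ[(1+√13)/2] and disc(K) = d = 13.
disc(K) = 13 is not divisible by 37; 37 is unramified.
Euler's criterion: 13^18 mod 37 = 36. Thus (13|37) = -1.
Legendre symbol -1 ⇒ 37 is inert.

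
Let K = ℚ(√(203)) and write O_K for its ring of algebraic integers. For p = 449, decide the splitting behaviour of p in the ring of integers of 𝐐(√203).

Since 203 ≢ 1 mod 4, the ring of integers is ℤ[√203] with discriminant 4·203 = 812.
Since gcd(449, 812) = 1 the prime 449 does not ramify.
Compute (203/449) via Euler: 203^((449-1)/2) mod 449 = 448, so (203/449) = -1.
d is a non-residue mod p, hence 449 remains inert in O_K.

p is inert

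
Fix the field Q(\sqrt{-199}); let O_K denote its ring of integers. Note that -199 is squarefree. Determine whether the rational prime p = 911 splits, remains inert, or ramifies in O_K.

split — (911) = 𝔭₁𝔭₂ with 𝔭₁ ≠ 𝔭₂

d = -199 ≡ 1 (mod 4), so O_K = ℤ[(1+√-199)/2] and disc(K) = d = -199.
911 ∤ -199, so 911 is unramified.
Legendre symbol by Euler's criterion: (-199/911) ≡ (-199)^455 ≡ 1 (mod 911), i.e. (-199/911) = 1.
d is a quadratic residue mod p, hence 911 splits in O_K.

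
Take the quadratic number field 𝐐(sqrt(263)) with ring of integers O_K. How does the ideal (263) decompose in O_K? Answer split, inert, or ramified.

p ramifies

Since 263 ≢ 1 mod 4, the ring of integers is ℤ[√263] with discriminant 4·263 = 1052.
263 divides disc(K) = 1052, so 263 ramifies.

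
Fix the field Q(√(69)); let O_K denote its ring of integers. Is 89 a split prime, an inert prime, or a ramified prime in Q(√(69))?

69 mod 4 = 1, hence disc K = 69 and O_K = ℤ[(1+√69)/2].
disc(K) = 69 is not divisible by 89; 89 is unramified.
(69/89) = 69^44 mod 89 = 1, giving Legendre symbol 1.
Legendre symbol 1 ⇒ 89 is split.

splits completely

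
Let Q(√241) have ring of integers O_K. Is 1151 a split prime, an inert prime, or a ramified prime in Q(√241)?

split

d = 241 ≡ 1 (mod 4), so O_K = ℤ[(1+√241)/2] and disc(K) = d = 241.
1151 ∤ 241, so 1151 is unramified.
Compute (241/1151) via Euler: 241^((1151-1)/2) mod 1151 = 1, so (241/1151) = 1.
(241/1151) = 1, so 1151 splits.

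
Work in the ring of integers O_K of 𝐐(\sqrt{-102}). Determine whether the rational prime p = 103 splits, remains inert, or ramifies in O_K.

Since -102 ≢ 1 mod 4, the ring of integers is ℤ[√-102] with discriminant 4·(-102) = -408.
103 ∤ -408, so 103 is unramified.
Compute (-102/103) via Euler: 1^((103-1)/2) mod 103 = 1, so (-102/103) = 1.
(-102/103) = 1, so 103 splits.

103 splits in O_K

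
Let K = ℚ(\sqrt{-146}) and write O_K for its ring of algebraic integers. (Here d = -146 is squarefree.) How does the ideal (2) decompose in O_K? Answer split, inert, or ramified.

d = -146 ≡ 2 (mod 4), so O_K = ℤ[√-146] and disc(K) = 4d = -584.
disc(K) = -584 = 2·(-292), so p = 2 is ramified.

2 is ramified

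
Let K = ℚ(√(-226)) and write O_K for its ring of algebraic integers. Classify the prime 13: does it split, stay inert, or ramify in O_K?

p is inert

-226 mod 4 = 2, hence disc K = 4·(-226) = -904 and O_K = ℤ[√-226].
Since gcd(13, -904) = 1 the prime 13 does not ramify.
Euler's criterion: (-226)^6 mod 13 = 12. Thus (-226|13) = -1.
(-226/13) = -1, so 13 is inert.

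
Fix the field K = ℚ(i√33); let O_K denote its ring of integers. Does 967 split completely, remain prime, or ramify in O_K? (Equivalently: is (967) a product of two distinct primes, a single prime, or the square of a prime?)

-33 mod 4 = 3, hence disc K = 4·(-33) = -132 and O_K = ℤ[√-33].
Since gcd(967, -132) = 1 the prime 967 does not ramify.
(-33/967) = 934^483 mod 967 = 1, giving Legendre symbol 1.
(-33/967) = 1, so 967 splits.

split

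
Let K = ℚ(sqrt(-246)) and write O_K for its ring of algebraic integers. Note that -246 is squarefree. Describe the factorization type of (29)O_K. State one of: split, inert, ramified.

Since -246 ≢ 1 mod 4, the ring of integers is ℤ[√-246] with discriminant 4·(-246) = -984.
disc(K) = -984 is not divisible by 29; 29 is unramified.
(-246/29) = 15^14 mod 29 = 28, giving Legendre symbol -1.
Legendre symbol -1 ⇒ 29 is inert.

p is inert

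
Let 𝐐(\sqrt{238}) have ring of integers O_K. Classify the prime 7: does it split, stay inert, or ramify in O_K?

ramifies in O_K

Since 238 ≢ 1 mod 4, the ring of integers is ℤ[√238] with discriminant 4·238 = 952.
7 divides disc(K) = 952, so 7 ramifies.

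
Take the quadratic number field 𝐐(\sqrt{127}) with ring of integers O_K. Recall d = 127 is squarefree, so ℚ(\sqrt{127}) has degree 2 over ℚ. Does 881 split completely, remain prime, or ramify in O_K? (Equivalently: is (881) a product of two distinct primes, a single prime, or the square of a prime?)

inert

d = 127 ≡ 3 (mod 4), so O_K = ℤ[√127] and disc(K) = 4d = 508.
881 ∤ 508, so 881 is unramified.
Legendre symbol by Euler's criterion: (127/881) ≡ 127^440 ≡ 880 (mod 881), i.e. (127/881) = -1.
(127/881) = -1, so 881 is inert.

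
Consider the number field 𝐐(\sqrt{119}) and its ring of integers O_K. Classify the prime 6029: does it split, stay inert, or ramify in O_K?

Since 119 ≢ 1 mod 4, the ring of integers is ℤ[√119] with discriminant 4·119 = 476.
6029 ∤ 476, so 6029 is unramified.
Compute (119/6029) via Euler: 119^((6029-1)/2) mod 6029 = 6028, so (119/6029) = -1.
d is a non-residue mod p, hence 6029 remains inert in O_K.

6029 remains inert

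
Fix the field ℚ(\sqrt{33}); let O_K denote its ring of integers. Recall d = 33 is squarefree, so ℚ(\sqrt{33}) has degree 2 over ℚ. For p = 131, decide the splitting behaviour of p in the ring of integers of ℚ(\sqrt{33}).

33 mod 4 = 1, hence disc K = 33 and O_K = ℤ[(1+√33)/2].
131 ∤ 33, so 131 is unramified.
Compute (33/131) via Euler: 33^((131-1)/2) mod 131 = 1, so (33/131) = 1.
d is a quadratic residue mod p, hence 131 splits in O_K.

p splits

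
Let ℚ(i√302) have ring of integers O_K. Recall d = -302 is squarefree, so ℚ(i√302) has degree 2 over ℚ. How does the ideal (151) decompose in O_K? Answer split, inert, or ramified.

p ramifies

d = -302 ≡ 2 (mod 4), so O_K = ℤ[√-302] and disc(K) = 4d = -1208.
Ramification test: 151 | -1208. The prime 151 ramifies in K.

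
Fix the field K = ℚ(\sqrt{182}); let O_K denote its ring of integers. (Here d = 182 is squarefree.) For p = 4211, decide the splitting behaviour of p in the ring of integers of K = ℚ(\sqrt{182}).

Since 182 ≢ 1 mod 4, the ring of integers is ℤ[√182] with discriminant 4·182 = 728.
Since gcd(4211, 728) = 1 the prime 4211 does not ramify.
(182/4211) = 182^2105 mod 4211 = 1, giving Legendre symbol 1.
d is a quadratic residue mod p, hence 4211 splits in O_K.

split — (4211) = 𝔭₁𝔭₂ with 𝔭₁ ≠ 𝔭₂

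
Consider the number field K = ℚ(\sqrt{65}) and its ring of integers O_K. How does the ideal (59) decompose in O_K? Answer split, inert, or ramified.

remains prime (inert)

Since 65 ≡ 1 mod 4, the ring of integers is ℤ[(1+√65)/2] with discriminant 65.
59 ∤ 65, so 59 is unramified.
(65/59) = 6^29 mod 59 = 58, giving Legendre symbol -1.
(65/59) = -1, so 59 is inert.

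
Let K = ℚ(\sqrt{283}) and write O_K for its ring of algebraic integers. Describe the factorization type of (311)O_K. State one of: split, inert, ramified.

311 remains inert

Since 283 ≢ 1 mod 4, the ring of integers is ℤ[√283] with discriminant 4·283 = 1132.
Since gcd(311, 1132) = 1 the prime 311 does not ramify.
Euler's criterion: 283^155 mod 311 = 310. Thus (283|311) = -1.
(283/311) = -1, so 311 is inert.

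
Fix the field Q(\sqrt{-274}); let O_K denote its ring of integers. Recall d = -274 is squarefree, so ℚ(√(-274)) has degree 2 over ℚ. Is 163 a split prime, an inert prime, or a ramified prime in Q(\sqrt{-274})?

Since -274 ≢ 1 mod 4, the ring of integers is ℤ[√-274] with discriminant 4·(-274) = -1096.
Since gcd(163, -1096) = 1 the prime 163 does not ramify.
(-274/163) = 52^81 mod 163 = 162, giving Legendre symbol -1.
(-274/163) = -1, so 163 is inert.

inert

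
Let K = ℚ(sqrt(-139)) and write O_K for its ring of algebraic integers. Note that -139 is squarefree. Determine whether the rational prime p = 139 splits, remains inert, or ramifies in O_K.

ramifies in O_K

d = -139 ≡ 1 (mod 4), so O_K = ℤ[(1+√-139)/2] and disc(K) = d = -139.
disc(K) = -139 = 139·(-1), so p = 139 is ramified.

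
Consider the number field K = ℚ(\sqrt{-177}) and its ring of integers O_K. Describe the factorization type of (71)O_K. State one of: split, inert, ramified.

Since -177 ≢ 1 mod 4, the ring of integers is ℤ[√-177] with discriminant 4·(-177) = -708.
71 ∤ -708, so 71 is unramified.
Compute (-177/71) via Euler: 36^((71-1)/2) mod 71 = 1, so (-177/71) = 1.
(-177/71) = 1, so 71 splits.

split — (71) = 𝔭₁𝔭₂ with 𝔭₁ ≠ 𝔭₂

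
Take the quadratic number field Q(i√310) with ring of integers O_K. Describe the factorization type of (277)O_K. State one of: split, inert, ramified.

inert

-310 mod 4 = 2, hence disc K = 4·(-310) = -1240 and O_K = ℤ[√-310].
277 ∤ -1240, so 277 is unramified.
Euler's criterion: (-310)^138 mod 277 = 276. Thus (-310|277) = -1.
Legendre symbol -1 ⇒ 277 is inert.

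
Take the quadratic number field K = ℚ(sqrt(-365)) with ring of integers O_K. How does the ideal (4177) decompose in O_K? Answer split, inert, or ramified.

remains prime (inert)

d = -365 ≡ 3 (mod 4), so O_K = ℤ[√-365] and disc(K) = 4d = -1460.
disc(K) = -1460 is not divisible by 4177; 4177 is unramified.
Legendre symbol by Euler's criterion: (-365/4177) ≡ (-365)^2088 ≡ 4176 (mod 4177), i.e. (-365/4177) = -1.
d is a non-residue mod p, hence 4177 remains inert in O_K.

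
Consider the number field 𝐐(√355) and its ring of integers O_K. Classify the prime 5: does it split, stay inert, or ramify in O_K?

355 mod 4 = 3, hence disc K = 4·355 = 1420 and O_K = ℤ[√355].
Ramification test: 5 | 1420. The prime 5 ramifies in K.

p ramifies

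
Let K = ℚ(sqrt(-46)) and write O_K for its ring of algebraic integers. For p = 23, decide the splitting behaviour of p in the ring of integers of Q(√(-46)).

ramified

d = -46 ≡ 2 (mod 4), so O_K = ℤ[√-46] and disc(K) = 4d = -184.
23 divides disc(K) = -184, so 23 ramifies.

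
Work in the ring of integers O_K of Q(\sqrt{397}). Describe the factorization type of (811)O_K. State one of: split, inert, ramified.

inert

d = 397 ≡ 1 (mod 4), so O_K = ℤ[(1+√397)/2] and disc(K) = d = 397.
811 ∤ 397, so 811 is unramified.
Legendre symbol by Euler's criterion: (397/811) ≡ 397^405 ≡ 810 (mod 811), i.e. (397/811) = -1.
Legendre symbol -1 ⇒ 811 is inert.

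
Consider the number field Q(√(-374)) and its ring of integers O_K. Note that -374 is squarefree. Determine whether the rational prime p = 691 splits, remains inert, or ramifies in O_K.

Since -374 ≢ 1 mod 4, the ring of integers is ℤ[√-374] with discriminant 4·(-374) = -1496.
disc(K) = -1496 is not divisible by 691; 691 is unramified.
Euler's criterion: (-374)^345 mod 691 = 1. Thus (-374|691) = 1.
Legendre symbol 1 ⇒ 691 is split.

691 splits in O_K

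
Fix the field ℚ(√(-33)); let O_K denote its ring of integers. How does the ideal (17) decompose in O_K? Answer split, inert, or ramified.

Since -33 ≢ 1 mod 4, the ring of integers is ℤ[√-33] with discriminant 4·(-33) = -132.
Since gcd(17, -132) = 1 the prime 17 does not ramify.
Legendre symbol by Euler's criterion: (-33/17) ≡ (-33)^8 ≡ 1 (mod 17), i.e. (-33/17) = 1.
d is a quadratic residue mod p, hence 17 splits in O_K.

p splits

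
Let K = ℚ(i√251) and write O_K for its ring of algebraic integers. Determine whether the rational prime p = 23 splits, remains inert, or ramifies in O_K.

d = -251 ≡ 1 (mod 4), so O_K = ℤ[(1+√-251)/2] and disc(K) = d = -251.
disc(K) = -251 is not divisible by 23; 23 is unramified.
Legendre symbol by Euler's criterion: (-251/23) ≡ (-251)^11 ≡ 1 (mod 23), i.e. (-251/23) = 1.
(-251/23) = 1, so 23 splits.

splits completely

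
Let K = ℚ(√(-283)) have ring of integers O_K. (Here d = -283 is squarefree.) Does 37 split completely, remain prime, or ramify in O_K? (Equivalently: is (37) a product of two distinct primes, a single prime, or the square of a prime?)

remains prime (inert)

-283 mod 4 = 1, hence disc K = -283 and O_K = ℤ[(1+√-283)/2].
disc(K) = -283 is not divisible by 37; 37 is unramified.
Compute (-283/37) via Euler: 13^((37-1)/2) mod 37 = 36, so (-283/37) = -1.
(-283/37) = -1, so 37 is inert.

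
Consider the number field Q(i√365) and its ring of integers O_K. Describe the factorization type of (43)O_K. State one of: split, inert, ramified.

remains prime (inert)

d = -365 ≡ 3 (mod 4), so O_K = ℤ[√-365] and disc(K) = 4d = -1460.
43 ∤ -1460, so 43 is unramified.
(-365/43) = 22^21 mod 43 = 42, giving Legendre symbol -1.
d is a non-residue mod p, hence 43 remains inert in O_K.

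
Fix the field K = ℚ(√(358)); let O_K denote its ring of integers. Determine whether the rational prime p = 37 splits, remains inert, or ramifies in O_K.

37 splits in O_K

Since 358 ≢ 1 mod 4, the ring of integers is ℤ[√358] with discriminant 4·358 = 1432.
Since gcd(37, 1432) = 1 the prime 37 does not ramify.
Euler's criterion: 358^18 mod 37 = 1. Thus (358|37) = 1.
d is a quadratic residue mod p, hence 37 splits in O_K.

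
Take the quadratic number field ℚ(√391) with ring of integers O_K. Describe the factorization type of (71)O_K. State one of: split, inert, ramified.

split

391 mod 4 = 3, hence disc K = 4·391 = 1564 and O_K = ℤ[√391].
71 ∤ 1564, so 71 is unramified.
Euler's criterion: 391^35 mod 71 = 1. Thus (391|71) = 1.
d is a quadratic residue mod p, hence 71 splits in O_K.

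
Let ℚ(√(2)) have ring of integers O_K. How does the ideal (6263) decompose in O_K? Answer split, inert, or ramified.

Since 2 ≢ 1 mod 4, the ring of integers is ℤ[√2] with discriminant 4·2 = 8.
disc(K) = 8 is not divisible by 6263; 6263 is unramified.
Legendre symbol by Euler's criterion: (2/6263) ≡ 2^3131 ≡ 1 (mod 6263), i.e. (2/6263) = 1.
d is a quadratic residue mod p, hence 6263 splits in O_K.

p splits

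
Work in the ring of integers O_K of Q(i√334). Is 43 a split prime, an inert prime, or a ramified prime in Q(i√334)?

43 splits in O_K

d = -334 ≡ 2 (mod 4), so O_K = ℤ[√-334] and disc(K) = 4d = -1336.
43 ∤ -1336, so 43 is unramified.
Euler's criterion: (-334)^21 mod 43 = 1. Thus (-334|43) = 1.
(-334/43) = 1, so 43 splits.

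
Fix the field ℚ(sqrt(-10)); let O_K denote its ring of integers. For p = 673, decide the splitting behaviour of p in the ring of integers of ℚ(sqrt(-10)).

-10 mod 4 = 2, hence disc K = 4·(-10) = -40 and O_K = ℤ[√-10].
Since gcd(673, -40) = 1 the prime 673 does not ramify.
Compute (-10/673) via Euler: 663^((673-1)/2) mod 673 = 672, so (-10/673) = -1.
(-10/673) = -1, so 673 is inert.

673 remains inert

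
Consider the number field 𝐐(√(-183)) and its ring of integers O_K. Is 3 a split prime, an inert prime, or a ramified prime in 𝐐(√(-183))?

ramifies in O_K

Since -183 ≡ 1 mod 4, the ring of integers is ℤ[(1+√-183)/2] with discriminant -183.
3 divides disc(K) = -183, so 3 ramifies.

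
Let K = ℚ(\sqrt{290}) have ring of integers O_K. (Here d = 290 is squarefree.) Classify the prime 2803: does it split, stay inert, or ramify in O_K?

remains prime (inert)

d = 290 ≡ 2 (mod 4), so O_K = ℤ[√290] and disc(K) = 4d = 1160.
Since gcd(2803, 1160) = 1 the prime 2803 does not ramify.
Compute (290/2803) via Euler: 290^((2803-1)/2) mod 2803 = 2802, so (290/2803) = -1.
Legendre symbol -1 ⇒ 2803 is inert.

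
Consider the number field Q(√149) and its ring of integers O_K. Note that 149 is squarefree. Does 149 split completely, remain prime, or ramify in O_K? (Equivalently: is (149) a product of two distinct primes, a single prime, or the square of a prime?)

d = 149 ≡ 1 (mod 4), so O_K = ℤ[(1+√149)/2] and disc(K) = d = 149.
Ramification test: 149 | 149. The prime 149 ramifies in K.

ramified — (149) = 𝔭²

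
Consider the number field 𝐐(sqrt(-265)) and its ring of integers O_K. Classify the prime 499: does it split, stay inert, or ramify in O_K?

split

d = -265 ≡ 3 (mod 4), so O_K = ℤ[√-265] and disc(K) = 4d = -1060.
disc(K) = -1060 is not divisible by 499; 499 is unramified.
Legendre symbol by Euler's criterion: (-265/499) ≡ (-265)^249 ≡ 1 (mod 499), i.e. (-265/499) = 1.
d is a quadratic residue mod p, hence 499 splits in O_K.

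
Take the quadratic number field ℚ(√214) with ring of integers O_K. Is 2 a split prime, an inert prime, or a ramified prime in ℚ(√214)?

ramifies in O_K

d = 214 ≡ 2 (mod 4), so O_K = ℤ[√214] and disc(K) = 4d = 856.
2 divides disc(K) = 856, so 2 ramifies.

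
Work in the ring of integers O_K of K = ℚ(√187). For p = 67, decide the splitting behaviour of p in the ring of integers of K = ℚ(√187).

d = 187 ≡ 3 (mod 4), so O_K = ℤ[√187] and disc(K) = 4d = 748.
disc(K) = 748 is not divisible by 67; 67 is unramified.
(187/67) = 53^33 mod 67 = 66, giving Legendre symbol -1.
(187/67) = -1, so 67 is inert.

remains prime (inert)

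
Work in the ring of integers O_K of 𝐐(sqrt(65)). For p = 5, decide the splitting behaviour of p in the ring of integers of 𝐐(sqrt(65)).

65 mod 4 = 1, hence disc K = 65 and O_K = ℤ[(1+√65)/2].
Ramification test: 5 | 65. The prime 5 ramifies in K.

ramified — (5) = 𝔭²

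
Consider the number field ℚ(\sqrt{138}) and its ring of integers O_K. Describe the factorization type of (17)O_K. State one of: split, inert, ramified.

17 splits in O_K

Since 138 ≢ 1 mod 4, the ring of integers is ℤ[√138] with discriminant 4·138 = 552.
Since gcd(17, 552) = 1 the prime 17 does not ramify.
Euler's criterion: 138^8 mod 17 = 1. Thus (138|17) = 1.
(138/17) = 1, so 17 splits.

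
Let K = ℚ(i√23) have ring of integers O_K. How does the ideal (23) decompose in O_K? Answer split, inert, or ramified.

-23 mod 4 = 1, hence disc K = -23 and O_K = ℤ[(1+√-23)/2].
disc(K) = -23 = 23·(-1), so p = 23 is ramified.

p ramifies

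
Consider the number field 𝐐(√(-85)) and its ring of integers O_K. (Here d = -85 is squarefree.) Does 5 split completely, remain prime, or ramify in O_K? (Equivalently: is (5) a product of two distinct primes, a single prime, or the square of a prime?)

p ramifies

Since -85 ≢ 1 mod 4, the ring of integers is ℤ[√-85] with discriminant 4·(-85) = -340.
5 divides disc(K) = -340, so 5 ramifies.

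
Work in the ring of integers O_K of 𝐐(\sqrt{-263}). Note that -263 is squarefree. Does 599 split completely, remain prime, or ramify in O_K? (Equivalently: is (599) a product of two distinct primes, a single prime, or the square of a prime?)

599 remains inert

Since -263 ≡ 1 mod 4, the ring of integers is ℤ[(1+√-263)/2] with discriminant -263.
disc(K) = -263 is not divisible by 599; 599 is unramified.
Legendre symbol by Euler's criterion: (-263/599) ≡ (-263)^299 ≡ 598 (mod 599), i.e. (-263/599) = -1.
d is a non-residue mod p, hence 599 remains inert in O_K.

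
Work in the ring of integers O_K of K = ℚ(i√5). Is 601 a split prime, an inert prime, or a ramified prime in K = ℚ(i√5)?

p splits

d = -5 ≡ 3 (mod 4), so O_K = ℤ[√-5] and disc(K) = 4d = -20.
601 ∤ -20, so 601 is unramified.
Compute (-5/601) via Euler: 596^((601-1)/2) mod 601 = 1, so (-5/601) = 1.
d is a quadratic residue mod p, hence 601 splits in O_K.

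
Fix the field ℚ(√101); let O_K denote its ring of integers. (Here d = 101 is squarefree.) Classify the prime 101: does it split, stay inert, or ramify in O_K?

101 mod 4 = 1, hence disc K = 101 and O_K = ℤ[(1+√101)/2].
101 divides disc(K) = 101, so 101 ramifies.

p ramifies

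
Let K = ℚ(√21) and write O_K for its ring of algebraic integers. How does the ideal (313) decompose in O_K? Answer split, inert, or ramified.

21 mod 4 = 1, hence disc K = 21 and O_K = ℤ[(1+√21)/2].
313 ∤ 21, so 313 is unramified.
Legendre symbol by Euler's criterion: (21/313) ≡ 21^156 ≡ 312 (mod 313), i.e. (21/313) = -1.
Legendre symbol -1 ⇒ 313 is inert.

remains prime (inert)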